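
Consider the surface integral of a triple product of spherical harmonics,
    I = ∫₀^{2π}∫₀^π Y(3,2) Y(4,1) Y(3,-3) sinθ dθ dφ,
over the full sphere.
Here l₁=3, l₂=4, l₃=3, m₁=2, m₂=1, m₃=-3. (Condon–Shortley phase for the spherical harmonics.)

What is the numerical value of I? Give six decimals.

0.140463

m-sum 0 ✓  L=10 even ✓  1≤3≤7 ✓
Π(2lᵢ+1) = 7×9×7 = 441
triangle coeff Δ(3,4,3) = 1/34650
Σ_t [1,3]: t=1:−1/72 t=2:+1/16 t=3:−1/72 = 5/144
(3j)²=2/77 [(3 4 3; 0 0 0)], sign=-1
Σ_t [1,1]: t=1:−1/288 = -1/288
(3j)²=5/231 [(3 4 3; 2 1 -3)], sign=-1
⇒ 4πI² = 30/121
I = (+1)√(30/121/(4π)) = 0.14046335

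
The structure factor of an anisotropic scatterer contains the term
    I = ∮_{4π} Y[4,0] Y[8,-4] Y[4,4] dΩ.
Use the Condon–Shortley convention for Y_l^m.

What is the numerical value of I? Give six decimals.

0.074514

Checks pass: Σm=0; 16 even; l₃=4∈[4,12].
(2·4+1)(2·8+1)(2·4+1) = 1377
Δ: 8! 0! 8! / 17! → 1/218790
sum: t=4:+1/331776 = 1/331776
3j²(4 8 4; 0 0 0) = Δ·Π!·Σ² = 490/21879  (sign +1)
sum: t=4:+1/23224320 = 1/23224320
3j²(4 8 4; 0 -4 4) = Δ·Π!·Σ² = 1/442  (sign +1)
combine: 4πI² = 1377·490/21879·1/442 = 2205/31603
take √, sign +1: I = 0.07451354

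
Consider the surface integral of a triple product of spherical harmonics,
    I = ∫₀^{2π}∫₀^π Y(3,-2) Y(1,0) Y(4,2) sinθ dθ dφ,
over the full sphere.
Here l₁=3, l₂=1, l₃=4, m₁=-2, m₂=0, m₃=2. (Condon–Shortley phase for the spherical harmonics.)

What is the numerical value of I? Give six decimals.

Rules hold: Σm=0, L=8 even, 2≤4≤4.
N = 7·3·9 = 189
Δ = 0!·6!·2!/9! = 1/252
Racah Σ t=0..0: t=0:+1/36 = 1/36
⇒ 3j(3 1 4; 0 0 0)² = 4/63, sgn +1
Racah Σ t=0..0: t=0:+1/120 = 1/120
⇒ 3j(3 1 4; -2 0 2)² = 1/21, sgn +1
4πI² = N·(3j₀)²·(3jₘ)² = 4/7
I = +1·√(0.571429/4π) = 0.21324362

0.213244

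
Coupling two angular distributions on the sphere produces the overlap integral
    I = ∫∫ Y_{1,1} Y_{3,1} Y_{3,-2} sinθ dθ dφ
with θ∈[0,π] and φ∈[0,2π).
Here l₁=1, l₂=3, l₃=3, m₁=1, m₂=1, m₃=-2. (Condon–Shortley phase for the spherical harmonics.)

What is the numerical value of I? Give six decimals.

0.000000

l₁+l₂+l₃=7 is odd: 3j(l;000)=0 ⇒ I=0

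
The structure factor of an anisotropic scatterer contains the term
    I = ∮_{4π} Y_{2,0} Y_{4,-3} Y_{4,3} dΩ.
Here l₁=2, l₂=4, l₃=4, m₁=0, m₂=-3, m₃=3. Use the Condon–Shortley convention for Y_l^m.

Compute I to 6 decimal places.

Rules hold: Σm=0, L=10 even, 2≤4≤6.
N = 5·9·9 = 405
Δ = 2!·2!·6!/11! = 1/13860
Racah Σ t=0..2: t=0:+1/192 t=1:−1/36 t=2:+1/192 = -5/288
⇒ 3j(2 4 4; 0 0 0)² = 20/693, sgn -1
Racah Σ t=0..1: t=0:+1/480 t=1:−1/720 = 1/1440
⇒ 3j(2 4 4; 0 -3 3)² = 7/1980, sgn -1
4πI² = N·(3j₀)²·(3jₘ)² = 5/121
I = +1·√(0.0413223/4π) = 0.05734392

0.057344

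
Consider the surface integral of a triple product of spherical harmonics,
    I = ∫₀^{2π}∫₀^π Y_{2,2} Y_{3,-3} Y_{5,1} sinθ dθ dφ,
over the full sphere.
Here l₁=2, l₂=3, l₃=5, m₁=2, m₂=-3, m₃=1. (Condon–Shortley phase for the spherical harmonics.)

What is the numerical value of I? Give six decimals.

Checks pass: Σm=0; 10 even; l₃=5∈[1,5].
(2·2+1)(2·3+1)(2·5+1) = 385
Δ: 0! 4! 6! / 11! → 1/2310
sum: t=0:+1/144 = 1/144
3j²(2 3 5; 0 0 0) = Δ·Π!·Σ² = 10/231  (sign -1)
sum: t=0:+1/17280 = 1/17280
3j²(2 3 5; 2 -3 1) = Δ·Π!·Σ² = 1/2310  (sign +1)
combine: 4πI² = 385·10/231·1/2310 = 5/693
take √, sign -1: I = -0.02396147

-0.023961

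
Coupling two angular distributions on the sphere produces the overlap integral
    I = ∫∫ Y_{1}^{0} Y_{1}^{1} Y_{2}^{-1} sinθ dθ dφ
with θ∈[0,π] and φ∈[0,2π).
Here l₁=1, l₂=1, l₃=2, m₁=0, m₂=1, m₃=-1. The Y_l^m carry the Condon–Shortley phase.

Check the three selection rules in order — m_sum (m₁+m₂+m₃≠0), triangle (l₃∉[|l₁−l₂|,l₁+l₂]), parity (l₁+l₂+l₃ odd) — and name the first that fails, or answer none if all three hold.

none

Σmᵢ = 0  ✓
l₃∈[|l₁−l₂|,l₁+l₂]=[0,2], have l₃=2  ✓
Σlᵢ = 4 ⇒ even  ✓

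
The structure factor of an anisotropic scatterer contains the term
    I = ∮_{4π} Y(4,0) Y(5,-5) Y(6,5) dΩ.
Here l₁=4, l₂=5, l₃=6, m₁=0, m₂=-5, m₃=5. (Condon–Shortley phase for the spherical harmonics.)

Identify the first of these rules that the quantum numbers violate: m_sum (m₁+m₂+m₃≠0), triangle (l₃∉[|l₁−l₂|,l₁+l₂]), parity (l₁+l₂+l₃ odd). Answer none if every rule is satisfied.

Σmᵢ = 0  ✓
l₃∈[|l₁−l₂|,l₁+l₂]=[1,9], have l₃=6  ✓
Σlᵢ = 15 ⇒ odd  ✗

parity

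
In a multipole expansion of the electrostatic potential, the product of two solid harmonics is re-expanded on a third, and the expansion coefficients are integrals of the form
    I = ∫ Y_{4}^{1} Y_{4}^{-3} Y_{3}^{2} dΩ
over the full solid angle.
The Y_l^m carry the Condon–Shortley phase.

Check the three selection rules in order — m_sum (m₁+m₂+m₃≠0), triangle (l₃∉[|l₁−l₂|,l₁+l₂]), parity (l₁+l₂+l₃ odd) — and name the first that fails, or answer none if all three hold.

azimuthal sum: 1 − 3 + 2 = 0  ✓
0 ≤ 3 ≤ 8 (triangle on l)  ✓
L = 4 + 4 + 3 = 11 (odd)  ✗

parity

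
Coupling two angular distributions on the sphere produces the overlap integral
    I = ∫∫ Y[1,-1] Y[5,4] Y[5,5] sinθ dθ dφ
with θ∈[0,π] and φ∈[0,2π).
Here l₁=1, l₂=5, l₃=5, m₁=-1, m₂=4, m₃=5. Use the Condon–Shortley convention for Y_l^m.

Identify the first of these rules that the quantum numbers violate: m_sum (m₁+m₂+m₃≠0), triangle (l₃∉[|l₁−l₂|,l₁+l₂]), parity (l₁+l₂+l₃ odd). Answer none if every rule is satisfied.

m₁+m₂+m₃ = -1 + 4 + 5 = 8  ✗
triangle: |1−5|=4 ≤ l₃=5 ≤ 1+5=6
parity: l₁+l₂+l₃ = 11 is odd

m_sum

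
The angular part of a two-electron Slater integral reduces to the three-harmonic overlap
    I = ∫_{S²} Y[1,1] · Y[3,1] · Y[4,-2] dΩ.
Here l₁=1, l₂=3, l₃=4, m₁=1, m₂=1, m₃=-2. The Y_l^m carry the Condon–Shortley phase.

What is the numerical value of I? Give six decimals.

0.238414

m-sum 0 ✓  L=8 even ✓  2≤4≤4 ✓
Π(2lᵢ+1) = 3×7×9 = 189
triangle coeff Δ(1,3,4) = 1/252
Σ_t [0,0]: t=0:+1/36 = 1/36
(3j)²=4/63 [(1 3 4; 0 0 0)], sign=+1
Σ_t [0,0]: t=0:+1/96 = 1/96
(3j)²=5/84 [(1 3 4; 1 1 -2)], sign=+1
⇒ 4πI² = 5/7
I = (+1)√(5/7/(4π)) = 0.23841361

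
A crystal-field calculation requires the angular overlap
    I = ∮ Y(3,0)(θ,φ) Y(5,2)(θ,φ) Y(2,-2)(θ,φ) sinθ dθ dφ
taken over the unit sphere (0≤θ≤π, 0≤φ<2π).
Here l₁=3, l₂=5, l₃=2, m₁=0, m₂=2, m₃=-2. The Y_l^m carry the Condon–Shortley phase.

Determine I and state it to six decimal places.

0.141758

Rules hold: Σm=0, L=10 even, 2≤2≤8.
N = 7·11·5 = 385
Δ = 6!·0!·4!/11! = 1/2310
Racah Σ t=3..3: t=3:−1/144 = -1/144
⇒ 3j(3 5 2; 0 0 0)² = 10/231, sgn -1
Racah Σ t=3..3: t=3:−1/864 = -1/864
⇒ 3j(3 5 2; 0 2 -2)² = 1/66, sgn -1
4πI² = N·(3j₀)²·(3jₘ)² = 25/99
I = +1·√(0.252525/4π) = 0.14175797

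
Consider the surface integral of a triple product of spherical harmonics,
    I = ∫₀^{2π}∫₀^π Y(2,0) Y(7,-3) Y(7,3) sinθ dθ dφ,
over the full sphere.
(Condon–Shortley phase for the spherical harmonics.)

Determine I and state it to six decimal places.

-0.082772

Rules hold: Σm=0, L=16 even, 5≤7≤9.
N = 5·15·15 = 1125
Δ = 2!·2!·12!/17! = 1/185640
Racah Σ t=0..2: t=0:+1/2419200 t=1:−1/518400 t=2:+1/2419200 = -1/907200
⇒ 3j(2 7 7; 0 0 0)² = 56/3315, sgn +1
Racah Σ t=0..2: t=0:+1/3870720 t=1:−1/2177280 t=2:+1/29030400 = -29/174182400
⇒ 3j(2 7 7; 0 -3 3)² = 841/185640, sgn -1
4πI² = N·(3j₀)²·(3jₘ)² = 4205/48841
I = -1·√(0.0860957/4π) = -0.08277245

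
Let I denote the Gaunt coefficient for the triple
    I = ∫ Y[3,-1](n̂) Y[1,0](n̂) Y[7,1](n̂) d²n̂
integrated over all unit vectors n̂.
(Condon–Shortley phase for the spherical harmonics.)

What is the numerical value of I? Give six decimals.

0.000000

l₃=7 ∉ [2,4] — triangle fails ⇒ I = 0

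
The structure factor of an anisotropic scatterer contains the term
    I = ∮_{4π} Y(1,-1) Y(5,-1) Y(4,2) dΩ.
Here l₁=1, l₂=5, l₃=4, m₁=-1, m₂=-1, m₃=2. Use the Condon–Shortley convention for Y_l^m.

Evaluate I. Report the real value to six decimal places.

-0.120286

Checks pass: Σm=0; 10 even; l₃=4∈[4,6].
(2·1+1)(2·5+1)(2·4+1) = 297
Δ: 2! 0! 8! / 11! → 1/495
sum: t=1:−1/576 = -1/576
3j²(1 5 4; 0 0 0) = Δ·Π!·Σ² = 5/99  (sign -1)
sum: t=2:+1/2880 = 1/2880
3j²(1 5 4; -1 -1 2) = Δ·Π!·Σ² = 2/165  (sign +1)
combine: 4πI² = 297·5/99·2/165 = 2/11
take √, sign -1: I = -0.12028562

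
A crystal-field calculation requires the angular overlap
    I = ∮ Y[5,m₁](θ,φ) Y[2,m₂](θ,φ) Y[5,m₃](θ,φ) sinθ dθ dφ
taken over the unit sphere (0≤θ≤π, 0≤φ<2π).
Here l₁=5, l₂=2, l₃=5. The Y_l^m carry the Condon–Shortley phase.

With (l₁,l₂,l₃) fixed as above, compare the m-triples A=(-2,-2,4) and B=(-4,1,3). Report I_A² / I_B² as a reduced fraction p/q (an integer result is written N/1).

Same 5,2,5: normalisation and zero-m 3j drop out of the ratio.
A: Δ: 2! 8! 2! / 13! → 1/38610; sum: t=0:+1/20160 = 1/20160; 3j²(5 2 5; -2 -2 4) = Δ·Π!·Σ² = 12/715  (sign -1)
B: Δ: 2! 8! 2! / 13! → 1/38610; sum: t=1:−1/80640 t=2:+1/10080 = 1/11520; 3j²(5 2 5; -4 1 3) = Δ·Π!·Σ² = 49/1430  (sign +1)
I_A²/I_B² = (12/715)/(49/1430) = 24/49

24/49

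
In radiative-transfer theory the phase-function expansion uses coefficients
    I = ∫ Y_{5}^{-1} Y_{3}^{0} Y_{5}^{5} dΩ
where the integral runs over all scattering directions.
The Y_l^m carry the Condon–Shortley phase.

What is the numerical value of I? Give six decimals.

m-sum = -1 + 0 + 5 = 4 ≠ 0 ⇒ I = 0

0.000000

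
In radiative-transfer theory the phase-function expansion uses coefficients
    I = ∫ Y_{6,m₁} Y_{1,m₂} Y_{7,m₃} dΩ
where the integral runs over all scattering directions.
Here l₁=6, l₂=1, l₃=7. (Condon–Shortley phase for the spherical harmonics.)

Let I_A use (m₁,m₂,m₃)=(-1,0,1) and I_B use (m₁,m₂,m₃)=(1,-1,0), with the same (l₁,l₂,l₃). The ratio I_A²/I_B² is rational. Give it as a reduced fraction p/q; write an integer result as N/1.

16/7

l's match ⇒ only the (l;m) 3-j factors differ between A and B.
A: triangle coeff Δ(6,1,7) = 1/1365; Σ_t [0,0]: t=0:+1/604800 = 1/604800; (3j)²=16/455 [(6 1 7; -1 0 1)], sign=+1
B: triangle coeff Δ(6,1,7) = 1/1365; Σ_t [0,0]: t=0:+1/1209600 = 1/1209600; (3j)²=1/65 [(6 1 7; 1 -1 0)], sign=-1
I_A²/I_B² = (16/455)/(1/65) = 16/7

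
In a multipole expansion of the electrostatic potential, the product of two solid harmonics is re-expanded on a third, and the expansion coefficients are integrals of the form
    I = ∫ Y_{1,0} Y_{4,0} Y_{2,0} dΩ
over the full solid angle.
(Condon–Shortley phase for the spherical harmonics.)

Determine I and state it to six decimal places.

|1−4|≤2≤1+4 violated ⇒ I = 0

0.000000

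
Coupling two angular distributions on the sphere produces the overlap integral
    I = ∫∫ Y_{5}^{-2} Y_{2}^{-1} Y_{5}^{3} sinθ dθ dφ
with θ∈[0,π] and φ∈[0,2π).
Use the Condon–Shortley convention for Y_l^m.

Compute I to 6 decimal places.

-0.161739

Rules hold: Σm=0, L=12 even, 3≤5≤7.
N = 11·5·11 = 605
Δ = 2!·8!·2!/13! = 1/38610
Racah Σ t=0..2: t=0:+1/2880 t=1:−1/576 t=2:+1/2880 = -1/960
⇒ 3j(5 2 5; 0 0 0)² = 10/429, sgn +1
Racah Σ t=0..1: t=0:+1/10080 t=1:−1/2880 = -1/4032
⇒ 3j(5 2 5; -2 -1 3)² = 10/429, sgn -1
4πI² = N·(3j₀)²·(3jₘ)² = 500/1521
I = -1·√(0.328731/4π) = -0.16173926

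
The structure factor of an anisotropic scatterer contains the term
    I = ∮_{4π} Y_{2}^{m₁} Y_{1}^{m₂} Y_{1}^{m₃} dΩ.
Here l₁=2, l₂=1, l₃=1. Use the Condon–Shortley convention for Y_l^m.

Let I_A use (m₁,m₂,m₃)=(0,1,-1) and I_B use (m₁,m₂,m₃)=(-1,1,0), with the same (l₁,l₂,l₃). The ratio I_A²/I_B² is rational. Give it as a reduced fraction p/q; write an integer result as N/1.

Shared (l₁,l₂,l₃)=(2,1,1): N and (l;000)² cancel in I_A²/I_B².
A: Δ = 2!·2!·0!/5! = 1/30; Racah Σ t=2..2: t=2:+1/4 = 1/4; ⇒ 3j(2 1 1; 0 1 -1)² = 1/30, sgn +1
B: Δ = 2!·2!·0!/5! = 1/30; Racah Σ t=2..2: t=2:+1/2 = 1/2; ⇒ 3j(2 1 1; -1 1 0)² = 1/10, sgn -1
I_A²/I_B² = (1/30)/(1/10) = 1/3

1/3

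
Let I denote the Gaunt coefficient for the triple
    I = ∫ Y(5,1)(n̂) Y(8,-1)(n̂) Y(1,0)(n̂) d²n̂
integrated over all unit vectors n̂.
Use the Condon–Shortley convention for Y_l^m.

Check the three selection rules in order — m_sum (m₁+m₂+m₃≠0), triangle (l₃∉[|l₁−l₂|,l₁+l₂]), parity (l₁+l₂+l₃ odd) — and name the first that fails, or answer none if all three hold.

triangle

azimuthal sum: 1 − 1 + 0 = 0  ✓
3 ≤ 1 ≤ 13 (triangle on l)  ✗
L = 5 + 8 + 1 = 14 (even)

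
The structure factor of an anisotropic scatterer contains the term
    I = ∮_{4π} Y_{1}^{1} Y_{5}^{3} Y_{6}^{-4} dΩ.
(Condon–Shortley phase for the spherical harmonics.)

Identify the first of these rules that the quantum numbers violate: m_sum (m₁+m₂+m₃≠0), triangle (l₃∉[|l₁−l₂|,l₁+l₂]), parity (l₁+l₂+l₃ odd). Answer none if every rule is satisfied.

Σmᵢ = 0  ✓
l₃∈[|l₁−l₂|,l₁+l₂]=[4,6], have l₃=6  ✓
Σlᵢ = 12 ⇒ even  ✓

none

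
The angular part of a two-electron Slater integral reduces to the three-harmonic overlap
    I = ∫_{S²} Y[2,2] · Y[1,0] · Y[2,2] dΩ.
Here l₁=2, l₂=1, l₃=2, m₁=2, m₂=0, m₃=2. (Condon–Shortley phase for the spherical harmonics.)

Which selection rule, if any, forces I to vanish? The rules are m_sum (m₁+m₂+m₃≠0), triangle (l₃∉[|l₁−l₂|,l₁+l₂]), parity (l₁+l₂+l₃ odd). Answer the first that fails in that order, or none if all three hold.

m_sum

azimuthal sum: 2 + 0 + 2 = 4  ✗
1 ≤ 2 ≤ 3 (triangle on l)
L = 2 + 1 + 2 = 5 (odd)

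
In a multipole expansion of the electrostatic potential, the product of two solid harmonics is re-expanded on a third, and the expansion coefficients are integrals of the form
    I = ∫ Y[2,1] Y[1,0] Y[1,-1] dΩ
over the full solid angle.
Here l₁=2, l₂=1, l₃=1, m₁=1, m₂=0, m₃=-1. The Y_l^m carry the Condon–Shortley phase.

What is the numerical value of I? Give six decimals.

-0.218510

m-sum 0 ✓  L=4 even ✓  1≤1≤3 ✓
Π(2lᵢ+1) = 5×3×3 = 45
triangle coeff Δ(2,1,1) = 1/30
Σ_t [1,1]: t=1:−1/1 = -1/1
(3j)²=2/15 [(2 1 1; 0 0 0)], sign=+1
Σ_t [1,1]: t=1:−1/2 = -1/2
(3j)²=1/10 [(2 1 1; 1 0 -1)], sign=-1
⇒ 4πI² = 3/5
I = (-1)√(3/5/(4π)) = -0.21850969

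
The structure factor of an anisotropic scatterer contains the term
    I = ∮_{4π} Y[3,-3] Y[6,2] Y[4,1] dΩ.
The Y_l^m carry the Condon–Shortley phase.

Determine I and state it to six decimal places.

L=13 odd ⇒ parity kills the (l;000) factor ⇒ I = 0

0.000000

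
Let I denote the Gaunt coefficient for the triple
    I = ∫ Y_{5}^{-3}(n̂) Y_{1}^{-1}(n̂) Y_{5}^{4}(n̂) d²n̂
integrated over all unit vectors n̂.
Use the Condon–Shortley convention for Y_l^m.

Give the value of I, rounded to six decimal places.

0.000000

Σlᵢ=11 odd — θ-integrand is odd under cosθ→−cosθ; I=0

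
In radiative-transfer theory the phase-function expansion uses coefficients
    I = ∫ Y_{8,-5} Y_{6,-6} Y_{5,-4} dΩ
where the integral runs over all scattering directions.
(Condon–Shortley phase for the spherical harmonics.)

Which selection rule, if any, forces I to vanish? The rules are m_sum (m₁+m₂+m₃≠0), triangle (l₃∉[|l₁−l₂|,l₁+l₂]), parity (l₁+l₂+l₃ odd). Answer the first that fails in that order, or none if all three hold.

m_sum

m₁+m₂+m₃ = -5 − 6 − 4 = -15  ✗
triangle: |8−6|=2 ≤ l₃=5 ≤ 8+6=14
parity: l₁+l₂+l₃ = 19 is odd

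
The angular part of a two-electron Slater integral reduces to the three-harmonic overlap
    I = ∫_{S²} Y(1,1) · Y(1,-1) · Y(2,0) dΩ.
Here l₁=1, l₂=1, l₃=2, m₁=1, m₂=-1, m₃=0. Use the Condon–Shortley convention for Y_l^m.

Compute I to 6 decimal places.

Rules hold: Σm=0, L=4 even, 0≤2≤2.
N = 3·3·5 = 45
Δ = 0!·2!·2!/5! = 1/30
Racah Σ t=0..0: t=0:+1/1 = 1/1
⇒ 3j(1 1 2; 0 0 0)² = 2/15, sgn +1
Racah Σ t=0..0: t=0:+1/4 = 1/4
⇒ 3j(1 1 2; 1 -1 0)² = 1/30, sgn +1
4πI² = N·(3j₀)²·(3jₘ)² = 1/5
I = +1·√(0.2/4π) = 0.12615663

0.126157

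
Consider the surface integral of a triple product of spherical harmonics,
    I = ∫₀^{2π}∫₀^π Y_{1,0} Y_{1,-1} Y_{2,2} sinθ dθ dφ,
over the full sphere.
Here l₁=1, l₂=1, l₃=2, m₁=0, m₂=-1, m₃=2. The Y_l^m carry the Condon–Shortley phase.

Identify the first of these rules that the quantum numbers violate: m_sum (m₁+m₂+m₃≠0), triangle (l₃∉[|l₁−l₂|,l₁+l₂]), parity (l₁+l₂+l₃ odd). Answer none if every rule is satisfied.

Σmᵢ = 1  ✗
l₃∈[|l₁−l₂|,l₁+l₂]=[0,2], have l₃=2
Σlᵢ = 4 ⇒ even

m_sum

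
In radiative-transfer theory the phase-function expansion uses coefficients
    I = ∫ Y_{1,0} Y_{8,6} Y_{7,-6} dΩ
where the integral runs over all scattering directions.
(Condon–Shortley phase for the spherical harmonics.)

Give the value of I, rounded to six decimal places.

m-sum 0 ✓  L=16 even ✓  7≤7≤9 ✓
Π(2lᵢ+1) = 3×17×15 = 765
triangle coeff Δ(1,8,7) = 1/2040
Σ_t [1,1]: t=1:−1/25401600 = -1/25401600
(3j)²=8/255 [(1 8 7; 0 0 0)], sign=+1
Σ_t [1,1]: t=1:−1/6227020800 = -1/6227020800
(3j)²=7/510 [(1 8 7; 0 6 -6)], sign=+1
⇒ 4πI² = 28/85
I = (+1)√(28/85/(4π)) = 0.16190663

0.161907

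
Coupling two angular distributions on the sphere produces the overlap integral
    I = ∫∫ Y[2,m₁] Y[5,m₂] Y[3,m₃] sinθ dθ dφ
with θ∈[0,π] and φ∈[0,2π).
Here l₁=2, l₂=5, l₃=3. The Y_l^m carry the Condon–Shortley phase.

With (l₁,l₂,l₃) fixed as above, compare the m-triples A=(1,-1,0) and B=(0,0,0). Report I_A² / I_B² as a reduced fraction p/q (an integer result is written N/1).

Same 2,5,3: normalisation and zero-m 3j drop out of the ratio.
A: Δ: 4! 0! 6! / 11! → 1/2310; sum: t=1:−1/216 = -1/216; 3j²(2 5 3; 1 -1 0) = Δ·Π!·Σ² = 8/231  (sign +1)
B: Δ: 4! 0! 6! / 11! → 1/2310; sum: t=2:+1/144 = 1/144; 3j²(2 5 3; 0 0 0) = Δ·Π!·Σ² = 10/231  (sign -1)
I_A²/I_B² = (8/231)/(10/231) = 4/5

4/5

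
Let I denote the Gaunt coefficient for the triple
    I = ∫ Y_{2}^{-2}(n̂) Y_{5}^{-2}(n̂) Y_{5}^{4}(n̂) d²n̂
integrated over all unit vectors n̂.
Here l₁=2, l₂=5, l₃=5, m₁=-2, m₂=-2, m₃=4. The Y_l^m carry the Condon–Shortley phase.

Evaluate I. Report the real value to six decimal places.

m-sum 0 ✓  L=12 even ✓  3≤5≤7 ✓
Π(2lᵢ+1) = 5×11×11 = 605
triangle coeff Δ(2,5,5) = 1/38610
Σ_t [0,2]: t=0:+1/2880 t=1:−1/576 t=2:+1/2880 = -1/960
(3j)²=10/429 [(2 5 5; 0 0 0)], sign=+1
Σ_t [2,2]: t=2:+1/20160 = 1/20160
(3j)²=12/715 [(2 5 5; -2 -2 4)], sign=-1
⇒ 4πI² = 40/169
I = (-1)√(40/169/(4π)) = -0.13724032

-0.137240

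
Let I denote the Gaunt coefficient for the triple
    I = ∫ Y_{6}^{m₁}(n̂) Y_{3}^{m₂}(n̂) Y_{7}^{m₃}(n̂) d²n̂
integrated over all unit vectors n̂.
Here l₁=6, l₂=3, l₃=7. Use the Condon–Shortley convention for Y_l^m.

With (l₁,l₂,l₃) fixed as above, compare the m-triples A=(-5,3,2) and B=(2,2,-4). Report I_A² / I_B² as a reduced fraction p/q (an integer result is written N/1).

Shared (l₁,l₂,l₃)=(6,3,7): N and (l;000)² cancel in I_A²/I_B².
A: Δ = 2!·10!·4!/17! = 1/2042040; Racah Σ t=2..2: t=2:+1/17418240 = 1/17418240; ⇒ 3j(6 3 7; -5 3 2)² = 25/12376, sgn -1
B: Δ = 2!·10!·4!/17! = 1/2042040; Racah Σ t=1..2: t=1:−1/725760 t=2:+1/967680 = -1/2903040; ⇒ 3j(6 3 7; 2 2 -4)² = 5/3094, sgn +1
I_A²/I_B² = (25/12376)/(5/3094) = 5/4

5/4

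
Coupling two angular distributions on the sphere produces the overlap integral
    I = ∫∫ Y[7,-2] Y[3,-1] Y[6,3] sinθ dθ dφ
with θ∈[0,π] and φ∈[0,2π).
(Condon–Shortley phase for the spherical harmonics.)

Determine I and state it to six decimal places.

Rules hold: Σm=0, L=16 even, 4≤6≤10.
N = 15·7·13 = 1365
Δ = 4!·10!·2!/17! = 1/2042040
Racah Σ t=1..3: t=1:−1/207360 t=2:+1/57600 t=3:−1/207360 = 1/129600
⇒ 3j(7 3 6; 0 0 0)² = 168/12155, sgn +1
Racah Σ t=0..2: t=0:+1/17418240 t=1:−1/483840 t=2:+1/241920 = 37/17418240
⇒ 3j(7 3 6; -2 -1 3)² = 1369/136136, sgn -1
4πI² = N·(3j₀)²·(3jₘ)² = 86247/454597
I = -1·√(0.189722/4π) = -0.12287224

-0.122872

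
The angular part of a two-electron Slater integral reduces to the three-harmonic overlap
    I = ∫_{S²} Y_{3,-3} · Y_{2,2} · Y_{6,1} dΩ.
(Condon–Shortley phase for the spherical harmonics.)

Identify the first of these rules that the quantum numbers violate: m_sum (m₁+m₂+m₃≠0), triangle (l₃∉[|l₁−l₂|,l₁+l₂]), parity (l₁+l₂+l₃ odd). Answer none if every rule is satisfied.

triangle

azimuthal sum: -3 + 2 + 1 = 0  ✓
1 ≤ 6 ≤ 5 (triangle on l)  ✗
L = 3 + 2 + 6 = 11 (odd)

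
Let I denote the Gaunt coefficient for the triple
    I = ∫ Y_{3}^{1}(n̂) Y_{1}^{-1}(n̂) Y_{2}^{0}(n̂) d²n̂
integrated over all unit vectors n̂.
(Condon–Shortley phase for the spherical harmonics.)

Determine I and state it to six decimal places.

Rules hold: Σm=0, L=6 even, 2≤2≤4.
N = 7·3·5 = 105
Δ = 2!·4!·0!/7! = 1/105
Racah Σ t=1..1: t=1:−1/4 = -1/4
⇒ 3j(3 1 2; 0 0 0)² = 3/35, sgn -1
Racah Σ t=0..0: t=0:+1/8 = 1/8
⇒ 3j(3 1 2; 1 -1 0)² = 2/35, sgn +1
4πI² = N·(3j₀)²·(3jₘ)² = 18/35
I = -1·√(0.514286/4π) = -0.20230066

-0.202301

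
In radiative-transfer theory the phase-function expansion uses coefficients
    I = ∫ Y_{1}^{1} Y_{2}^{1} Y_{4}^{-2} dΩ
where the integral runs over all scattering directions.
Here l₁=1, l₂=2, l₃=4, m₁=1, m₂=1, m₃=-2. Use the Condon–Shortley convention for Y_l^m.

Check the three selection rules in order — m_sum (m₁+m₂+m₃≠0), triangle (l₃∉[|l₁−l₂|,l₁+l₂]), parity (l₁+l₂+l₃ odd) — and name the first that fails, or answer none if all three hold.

azimuthal sum: 1 + 1 − 2 = 0  ✓
1 ≤ 4 ≤ 3 (triangle on l)  ✗
L = 1 + 2 + 4 = 7 (odd)

triangle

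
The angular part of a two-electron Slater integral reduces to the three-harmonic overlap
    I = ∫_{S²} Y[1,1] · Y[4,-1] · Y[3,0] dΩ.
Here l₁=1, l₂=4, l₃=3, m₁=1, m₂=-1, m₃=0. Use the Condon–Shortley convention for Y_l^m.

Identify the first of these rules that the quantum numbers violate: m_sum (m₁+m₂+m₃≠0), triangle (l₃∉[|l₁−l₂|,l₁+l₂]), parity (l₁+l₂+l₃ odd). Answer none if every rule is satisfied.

none

Σmᵢ = 0  ✓
l₃∈[|l₁−l₂|,l₁+l₂]=[3,5], have l₃=3  ✓
Σlᵢ = 8 ⇒ even  ✓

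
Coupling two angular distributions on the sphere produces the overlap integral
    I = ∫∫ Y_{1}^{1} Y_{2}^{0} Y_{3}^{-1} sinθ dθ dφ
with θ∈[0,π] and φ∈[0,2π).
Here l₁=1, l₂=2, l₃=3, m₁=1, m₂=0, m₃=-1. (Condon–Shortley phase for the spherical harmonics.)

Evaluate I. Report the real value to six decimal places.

-0.202301

Rules hold: Σm=0, L=6 even, 1≤3≤3.
N = 3·5·7 = 105
Δ = 0!·2!·4!/7! = 1/105
Racah Σ t=0..0: t=0:+1/4 = 1/4
⇒ 3j(1 2 3; 0 0 0)² = 3/35, sgn -1
Racah Σ t=0..0: t=0:+1/8 = 1/8
⇒ 3j(1 2 3; 1 0 -1)² = 2/35, sgn +1
4πI² = N·(3j₀)²·(3jₘ)² = 18/35
I = -1·√(0.514286/4π) = -0.20230066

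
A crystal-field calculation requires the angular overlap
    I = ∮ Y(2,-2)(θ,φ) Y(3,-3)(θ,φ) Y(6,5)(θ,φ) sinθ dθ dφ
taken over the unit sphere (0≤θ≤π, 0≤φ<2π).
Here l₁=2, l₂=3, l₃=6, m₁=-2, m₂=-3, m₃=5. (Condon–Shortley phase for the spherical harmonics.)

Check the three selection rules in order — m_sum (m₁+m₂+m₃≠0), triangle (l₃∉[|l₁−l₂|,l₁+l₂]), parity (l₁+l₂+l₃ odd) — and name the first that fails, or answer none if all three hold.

azimuthal sum: -2 − 3 + 5 = 0  ✓
1 ≤ 6 ≤ 5 (triangle on l)  ✗
L = 2 + 3 + 6 = 11 (odd)

triangle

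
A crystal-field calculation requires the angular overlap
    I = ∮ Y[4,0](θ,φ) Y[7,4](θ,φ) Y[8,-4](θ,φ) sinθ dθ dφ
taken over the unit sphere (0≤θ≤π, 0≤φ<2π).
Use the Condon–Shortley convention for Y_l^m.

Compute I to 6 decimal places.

l₁+l₂+l₃=19 is odd: 3j(l;000)=0 ⇒ I=0

0.000000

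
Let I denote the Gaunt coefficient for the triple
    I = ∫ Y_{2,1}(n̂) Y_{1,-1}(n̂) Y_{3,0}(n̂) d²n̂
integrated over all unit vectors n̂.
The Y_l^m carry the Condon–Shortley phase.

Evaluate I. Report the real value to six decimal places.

0.143048

m-sum 0 ✓  L=6 even ✓  1≤3≤3 ✓
Π(2lᵢ+1) = 5×3×7 = 105
triangle coeff Δ(2,1,3) = 1/105
Σ_t [0,0]: t=0:+1/4 = 1/4
(3j)²=3/35 [(2 1 3; 0 0 0)], sign=-1
Σ_t [0,0]: t=0:+1/12 = 1/12
(3j)²=1/35 [(2 1 3; 1 -1 0)], sign=-1
⇒ 4πI² = 9/35
I = (+1)√(9/35/(4π)) = 0.14304817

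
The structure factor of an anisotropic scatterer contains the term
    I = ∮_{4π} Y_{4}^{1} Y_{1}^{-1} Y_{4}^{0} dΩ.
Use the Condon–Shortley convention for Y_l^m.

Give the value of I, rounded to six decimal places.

l₁+l₂+l₃=9 is odd: 3j(l;000)=0 ⇒ I=0

0.000000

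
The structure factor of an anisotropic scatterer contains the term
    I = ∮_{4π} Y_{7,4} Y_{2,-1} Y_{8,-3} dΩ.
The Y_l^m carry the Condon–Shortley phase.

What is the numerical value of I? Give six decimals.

0.000000

l₁+l₂+l₃=17 is odd: 3j(l;000)=0 ⇒ I=0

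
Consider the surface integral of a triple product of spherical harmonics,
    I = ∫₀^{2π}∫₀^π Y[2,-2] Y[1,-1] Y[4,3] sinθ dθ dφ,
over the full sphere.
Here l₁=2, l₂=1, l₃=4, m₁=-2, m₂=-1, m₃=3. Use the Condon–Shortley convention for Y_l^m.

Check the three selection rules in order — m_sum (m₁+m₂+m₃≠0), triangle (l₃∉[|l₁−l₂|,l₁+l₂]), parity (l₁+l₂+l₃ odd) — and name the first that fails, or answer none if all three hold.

m₁+m₂+m₃ = -2 − 1 + 3 = 0  ✓
triangle: |2−1|=1 ≤ l₃=4 ≤ 2+1=3  ✗
parity: l₁+l₂+l₃ = 7 is odd

triangle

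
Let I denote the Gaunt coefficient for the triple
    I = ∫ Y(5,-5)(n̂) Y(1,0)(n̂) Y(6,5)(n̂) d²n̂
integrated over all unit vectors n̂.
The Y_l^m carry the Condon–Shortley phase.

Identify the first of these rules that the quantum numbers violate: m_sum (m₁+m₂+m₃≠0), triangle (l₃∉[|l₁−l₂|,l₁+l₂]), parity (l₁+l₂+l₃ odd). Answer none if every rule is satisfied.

Σmᵢ = 0  ✓
l₃∈[|l₁−l₂|,l₁+l₂]=[4,6], have l₃=6  ✓
Σlᵢ = 12 ⇒ even  ✓

none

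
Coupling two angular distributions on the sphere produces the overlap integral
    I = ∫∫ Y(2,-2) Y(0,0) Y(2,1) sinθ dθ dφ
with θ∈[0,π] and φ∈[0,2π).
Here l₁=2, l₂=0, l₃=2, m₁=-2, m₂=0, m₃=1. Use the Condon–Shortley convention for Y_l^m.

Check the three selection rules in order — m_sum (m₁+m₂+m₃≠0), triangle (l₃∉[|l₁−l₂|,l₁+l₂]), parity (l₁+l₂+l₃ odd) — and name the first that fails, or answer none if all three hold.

m_sum

m₁+m₂+m₃ = -2 + 0 + 1 = -1  ✗
triangle: |2−0|=2 ≤ l₃=2 ≤ 2+0=2
parity: l₁+l₂+l₃ = 4 is even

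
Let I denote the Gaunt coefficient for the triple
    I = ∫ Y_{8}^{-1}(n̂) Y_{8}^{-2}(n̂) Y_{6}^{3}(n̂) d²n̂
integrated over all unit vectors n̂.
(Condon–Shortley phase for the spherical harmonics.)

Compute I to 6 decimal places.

-0.039469

Checks pass: Σm=0; 22 even; l₃=6∈[0,16].
(2·8+1)(2·8+1)(2·6+1) = 3757
Δ: 10! 6! 6! / 23! → 1/13742520792
sum: t=2:+1/41803776000 t=3:−1/435456000 t=4:+1/39813120 t=5:−1/18662400 t=6:+1/39813120 t=7:−1/435456000 t=8:+1/41803776000 = -11/1393459200
3j²(8 8 6; 0 0 0) = Δ·Π!·Σ² = 600/96577  (sign -1)
sum: t=3:−1/783820800 t=4:+1/99532800 t=5:−1/82944000 t=6:+1/447897600 = -11/10450944000
3j²(8 8 6; -1 -2 3) = Δ·Π!·Σ² = 81/96577  (sign +1)
combine: 4πI² = 3757·600/96577·81/96577 = 48600/2482597
take √, sign -1: I = -0.03946936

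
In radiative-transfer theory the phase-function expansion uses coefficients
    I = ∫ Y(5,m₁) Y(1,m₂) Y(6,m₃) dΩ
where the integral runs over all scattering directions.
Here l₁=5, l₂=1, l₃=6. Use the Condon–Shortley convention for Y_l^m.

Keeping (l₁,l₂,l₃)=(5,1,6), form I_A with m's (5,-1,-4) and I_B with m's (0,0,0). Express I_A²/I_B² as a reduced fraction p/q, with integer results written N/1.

1/36

Same 5,1,6: normalisation and zero-m 3j drop out of the ratio.
A: Δ: 0! 10! 2! / 13! → 1/858; sum: t=0:+1/7257600 = 1/7257600; 3j²(5 1 6; 5 -1 -4) = Δ·Π!·Σ² = 1/858  (sign +1)
B: Δ: 0! 10! 2! / 13! → 1/858; sum: t=0:+1/14400 = 1/14400; 3j²(5 1 6; 0 0 0) = Δ·Π!·Σ² = 6/143  (sign +1)
I_A²/I_B² = (1/858)/(6/143) = 1/36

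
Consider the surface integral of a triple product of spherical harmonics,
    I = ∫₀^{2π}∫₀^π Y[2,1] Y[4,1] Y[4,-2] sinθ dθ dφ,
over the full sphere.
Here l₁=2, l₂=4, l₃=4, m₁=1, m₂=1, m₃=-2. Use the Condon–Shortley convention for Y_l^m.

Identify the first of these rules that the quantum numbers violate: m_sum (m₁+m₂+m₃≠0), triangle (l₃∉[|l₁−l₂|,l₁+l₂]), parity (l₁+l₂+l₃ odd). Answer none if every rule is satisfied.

none

m₁+m₂+m₃ = 1 + 1 − 2 = 0  ✓
triangle: |2−4|=2 ≤ l₃=4 ≤ 2+4=6  ✓
parity: l₁+l₂+l₃ = 10 is even  ✓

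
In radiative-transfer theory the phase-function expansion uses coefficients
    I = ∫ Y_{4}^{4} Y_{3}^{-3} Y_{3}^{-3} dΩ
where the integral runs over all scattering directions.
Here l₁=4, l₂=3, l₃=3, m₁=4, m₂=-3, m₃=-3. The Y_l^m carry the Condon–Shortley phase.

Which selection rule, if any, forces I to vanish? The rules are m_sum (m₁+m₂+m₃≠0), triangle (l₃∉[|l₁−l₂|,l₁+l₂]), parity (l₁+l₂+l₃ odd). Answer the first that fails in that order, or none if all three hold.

azimuthal sum: 4 − 3 − 3 = -2  ✗
1 ≤ 3 ≤ 7 (triangle on l)
L = 4 + 3 + 3 = 10 (even)

m_sum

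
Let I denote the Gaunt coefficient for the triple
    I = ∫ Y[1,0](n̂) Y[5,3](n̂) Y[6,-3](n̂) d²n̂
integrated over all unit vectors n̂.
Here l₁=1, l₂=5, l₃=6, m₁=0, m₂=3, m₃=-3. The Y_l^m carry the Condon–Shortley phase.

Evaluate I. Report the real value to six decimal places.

-0.212310

Checks pass: Σm=0; 12 even; l₃=6∈[4,6].
(2·1+1)(2·5+1)(2·6+1) = 429
Δ: 0! 2! 10! / 13! → 1/858
sum: t=0:+1/14400 = 1/14400
3j²(1 5 6; 0 0 0) = Δ·Π!·Σ² = 6/143  (sign +1)
sum: t=0:+1/80640 = 1/80640
3j²(1 5 6; 0 3 -3) = Δ·Π!·Σ² = 9/286  (sign -1)
combine: 4πI² = 429·6/143·9/286 = 81/143
take √, sign -1: I = -0.21230956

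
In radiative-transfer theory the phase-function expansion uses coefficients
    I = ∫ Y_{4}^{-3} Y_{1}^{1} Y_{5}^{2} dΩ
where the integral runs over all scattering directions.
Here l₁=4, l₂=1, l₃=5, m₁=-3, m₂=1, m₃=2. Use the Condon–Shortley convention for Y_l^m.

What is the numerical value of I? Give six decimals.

Rules hold: Σm=0, L=10 even, 3≤5≤5.
N = 9·3·11 = 297
Δ = 0!·8!·2!/11! = 1/495
Racah Σ t=0..0: t=0:+1/576 = 1/576
⇒ 3j(4 1 5; 0 0 0)² = 5/99, sgn -1
Racah Σ t=0..0: t=0:+1/10080 = 1/10080
⇒ 3j(4 1 5; -3 1 2)² = 1/165, sgn -1
4πI² = N·(3j₀)²·(3jₘ)² = 1/11
I = +1·√(0.0909091/4π) = 0.08505478

0.085055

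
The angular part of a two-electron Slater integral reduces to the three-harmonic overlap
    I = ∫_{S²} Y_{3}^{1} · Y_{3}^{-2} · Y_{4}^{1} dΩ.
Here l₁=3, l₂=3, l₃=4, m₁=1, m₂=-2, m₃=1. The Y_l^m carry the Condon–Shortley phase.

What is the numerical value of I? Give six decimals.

Checks pass: Σm=0; 10 even; l₃=4∈[0,6].
(2·3+1)(2·3+1)(2·4+1) = 441
Δ: 2! 4! 4! / 11! → 1/34650
sum: t=0:+1/72 t=1:−1/16 t=2:+1/72 = -5/144
3j²(3 3 4; 0 0 0) = Δ·Π!·Σ² = 2/77  (sign -1)
sum: t=0:+1/48 t=1:−1/144 = 1/72
3j²(3 3 4; 1 -2 1) = Δ·Π!·Σ² = 16/693  (sign -1)
combine: 4πI² = 441·2/77·16/693 = 32/121
take √, sign +1: I = 0.14506992

0.145070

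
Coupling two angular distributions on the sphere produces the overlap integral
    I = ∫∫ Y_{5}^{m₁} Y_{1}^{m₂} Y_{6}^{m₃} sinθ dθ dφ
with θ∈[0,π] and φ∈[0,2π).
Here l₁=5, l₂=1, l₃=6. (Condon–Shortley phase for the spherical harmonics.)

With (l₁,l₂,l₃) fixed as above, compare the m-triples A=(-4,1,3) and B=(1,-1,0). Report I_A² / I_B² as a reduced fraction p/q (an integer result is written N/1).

1/5

Shared (l₁,l₂,l₃)=(5,1,6): N and (l;000)² cancel in I_A²/I_B².
A: Δ = 0!·10!·2!/13! = 1/858; Racah Σ t=0..0: t=0:+1/725760 = 1/725760; ⇒ 3j(5 1 6; -4 1 3)² = 1/286, sgn -1
B: Δ = 0!·10!·2!/13! = 1/858; Racah Σ t=0..0: t=0:+1/34560 = 1/34560; ⇒ 3j(5 1 6; 1 -1 0)² = 5/286, sgn +1
I_A²/I_B² = (1/286)/(5/286) = 1/5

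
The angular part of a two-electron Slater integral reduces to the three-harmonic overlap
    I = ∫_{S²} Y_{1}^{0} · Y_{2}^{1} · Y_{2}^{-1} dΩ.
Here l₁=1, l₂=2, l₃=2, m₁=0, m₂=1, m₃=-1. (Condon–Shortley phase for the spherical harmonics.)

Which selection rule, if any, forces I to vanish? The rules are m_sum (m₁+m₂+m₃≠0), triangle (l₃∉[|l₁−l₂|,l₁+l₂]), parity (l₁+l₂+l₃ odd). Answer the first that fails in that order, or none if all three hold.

azimuthal sum: 0 + 1 − 1 = 0  ✓
1 ≤ 2 ≤ 3 (triangle on l)  ✓
L = 1 + 2 + 2 = 5 (odd)  ✗

parity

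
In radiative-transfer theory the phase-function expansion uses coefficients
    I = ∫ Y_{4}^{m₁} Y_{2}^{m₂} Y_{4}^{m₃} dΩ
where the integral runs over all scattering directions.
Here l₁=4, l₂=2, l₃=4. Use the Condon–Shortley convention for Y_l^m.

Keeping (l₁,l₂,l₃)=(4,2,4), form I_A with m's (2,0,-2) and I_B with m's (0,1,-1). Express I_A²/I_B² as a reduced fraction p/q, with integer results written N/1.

Shared (l₁,l₂,l₃)=(4,2,4): N and (l;000)² cancel in I_A²/I_B².
A: Δ = 2!·6!·2!/11! = 1/13860; Racah Σ t=0..2: t=0:+1/192 t=1:−1/120 t=2:+1/2880 = -1/360; ⇒ 3j(4 2 4; 2 0 -2)² = 16/3465, sgn -1
B: Δ = 2!·6!·2!/11! = 1/13860; Racah Σ t=1..2: t=1:−1/72 t=2:+1/96 = -1/288; ⇒ 3j(4 2 4; 0 1 -1)² = 1/462, sgn +1
I_A²/I_B² = (16/3465)/(1/462) = 32/15

32/15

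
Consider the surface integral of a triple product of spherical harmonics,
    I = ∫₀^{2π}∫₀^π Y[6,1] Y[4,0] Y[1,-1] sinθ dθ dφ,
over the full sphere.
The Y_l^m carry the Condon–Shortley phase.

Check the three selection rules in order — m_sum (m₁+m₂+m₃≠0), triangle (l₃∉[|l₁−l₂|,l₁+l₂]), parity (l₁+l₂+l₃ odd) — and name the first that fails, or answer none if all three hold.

triangle

Σmᵢ = 0  ✓
l₃∈[|l₁−l₂|,l₁+l₂]=[2,10], have l₃=1  ✗
Σlᵢ = 11 ⇒ odd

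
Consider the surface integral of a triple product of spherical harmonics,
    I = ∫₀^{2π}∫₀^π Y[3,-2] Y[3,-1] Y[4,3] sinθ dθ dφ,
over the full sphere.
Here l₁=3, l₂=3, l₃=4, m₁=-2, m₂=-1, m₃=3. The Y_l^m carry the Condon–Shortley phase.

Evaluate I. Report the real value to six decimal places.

-0.095955

m-sum 0 ✓  L=10 even ✓  0≤4≤6 ✓
Π(2lᵢ+1) = 7×7×9 = 441
triangle coeff Δ(3,3,4) = 1/34650
Σ_t [0,2]: t=0:+1/72 t=1:−1/16 t=2:+1/72 = -5/144
(3j)²=2/77 [(3 3 4; 0 0 0)], sign=-1
Σ_t [1,2]: t=1:−1/144 t=2:+1/288 = -1/288
(3j)²=1/99 [(3 3 4; -2 -1 3)], sign=+1
⇒ 4πI² = 14/121
I = (-1)√(14/121/(4π)) = -0.09595473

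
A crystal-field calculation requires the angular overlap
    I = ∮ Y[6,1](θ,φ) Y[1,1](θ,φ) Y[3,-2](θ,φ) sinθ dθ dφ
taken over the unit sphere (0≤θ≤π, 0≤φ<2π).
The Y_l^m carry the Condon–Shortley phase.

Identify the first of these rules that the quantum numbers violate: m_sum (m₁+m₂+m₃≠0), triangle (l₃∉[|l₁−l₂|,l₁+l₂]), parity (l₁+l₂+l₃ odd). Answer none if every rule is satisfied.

triangle

azimuthal sum: 1 + 1 − 2 = 0  ✓
5 ≤ 3 ≤ 7 (triangle on l)  ✗
L = 6 + 1 + 3 = 10 (even)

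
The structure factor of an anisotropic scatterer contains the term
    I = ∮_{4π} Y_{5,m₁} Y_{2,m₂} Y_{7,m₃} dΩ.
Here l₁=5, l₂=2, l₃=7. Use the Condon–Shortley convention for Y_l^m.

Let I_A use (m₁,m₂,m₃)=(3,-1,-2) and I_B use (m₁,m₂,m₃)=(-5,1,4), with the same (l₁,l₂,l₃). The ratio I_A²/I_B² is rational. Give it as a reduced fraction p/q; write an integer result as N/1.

Same 5,2,7: normalisation and zero-m 3j drop out of the ratio.
A: Δ: 0! 10! 4! / 15! → 1/15015; sum: t=0:+1/483840 = 1/483840; 3j²(5 2 7; 3 -1 -2) = Δ·Π!·Σ² = 6/1001  (sign -1)
B: Δ: 0! 10! 4! / 15! → 1/15015; sum: t=0:+1/21772800 = 1/21772800; 3j²(5 2 7; -5 1 4) = Δ·Π!·Σ² = 1/1365  (sign -1)
I_A²/I_B² = (6/1001)/(1/1365) = 90/11

90/11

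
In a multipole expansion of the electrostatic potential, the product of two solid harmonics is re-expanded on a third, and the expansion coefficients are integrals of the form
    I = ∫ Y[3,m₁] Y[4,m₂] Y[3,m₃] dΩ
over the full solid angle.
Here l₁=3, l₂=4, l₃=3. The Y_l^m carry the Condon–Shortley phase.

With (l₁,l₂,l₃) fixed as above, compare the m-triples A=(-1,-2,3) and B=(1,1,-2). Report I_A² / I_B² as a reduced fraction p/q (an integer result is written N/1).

27/16

Shared (l₁,l₂,l₃)=(3,4,3): N and (l;000)² cancel in I_A²/I_B².
A: Δ = 4!·2!·4!/11! = 1/34650; Racah Σ t=2..2: t=2:+1/192 = 1/192; ⇒ 3j(3 4 3; -1 -2 3)² = 3/77, sgn +1
B: Δ = 4!·2!·4!/11! = 1/34650; Racah Σ t=1..2: t=1:−1/144 t=2:+1/48 = 1/72; ⇒ 3j(3 4 3; 1 1 -2)² = 16/693, sgn -1
I_A²/I_B² = (3/77)/(16/693) = 27/16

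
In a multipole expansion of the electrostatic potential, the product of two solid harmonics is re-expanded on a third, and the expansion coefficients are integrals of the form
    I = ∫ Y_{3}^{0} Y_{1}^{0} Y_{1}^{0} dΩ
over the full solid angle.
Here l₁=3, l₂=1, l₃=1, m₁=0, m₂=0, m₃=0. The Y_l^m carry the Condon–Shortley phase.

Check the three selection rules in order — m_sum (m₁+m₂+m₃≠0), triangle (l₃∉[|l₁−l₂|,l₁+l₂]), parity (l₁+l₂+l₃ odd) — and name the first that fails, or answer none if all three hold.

azimuthal sum: 0 + 0 + 0 = 0  ✓
2 ≤ 1 ≤ 4 (triangle on l)  ✗
L = 3 + 1 + 1 = 5 (odd)

triangle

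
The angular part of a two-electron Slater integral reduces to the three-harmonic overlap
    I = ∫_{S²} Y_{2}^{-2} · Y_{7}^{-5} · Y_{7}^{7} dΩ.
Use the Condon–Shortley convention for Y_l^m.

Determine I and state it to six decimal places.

Rules hold: Σm=0, L=16 even, 5≤7≤9.
N = 5·15·15 = 1125
Δ = 2!·2!·12!/17! = 1/185640
Racah Σ t=0..2: t=0:+1/2419200 t=1:−1/518400 t=2:+1/2419200 = -1/907200
⇒ 3j(2 7 7; 0 0 0)² = 56/3315, sgn +1
Racah Σ t=2..2: t=2:+1/1916006400 = 1/1916006400
⇒ 3j(2 7 7; -2 -5 7)² = 1/340, sgn +1
4πI² = N·(3j₀)²·(3jₘ)² = 210/3757
I = +1·√(0.0558957/4π) = 0.06669359

0.066694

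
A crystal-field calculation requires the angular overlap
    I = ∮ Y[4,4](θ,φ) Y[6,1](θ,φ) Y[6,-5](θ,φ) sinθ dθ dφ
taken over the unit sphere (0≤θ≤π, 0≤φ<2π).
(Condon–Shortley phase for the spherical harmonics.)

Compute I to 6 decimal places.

-0.102536

Rules hold: Σm=0, L=16 even, 2≤6≤10.
N = 9·13·13 = 1521
Δ = 4!·4!·8!/17! = 1/15315300
Racah Σ t=0..4: t=0:+1/829440 t=1:−1/25920 t=2:+1/9216 t=3:−1/25920 t=4:+1/829440 = 7/207360
⇒ 3j(4 6 6; 0 0 0)² = 28/2431, sgn +1
Racah Σ t=0..0: t=0:+1/2903040 = 1/2903040
⇒ 3j(4 6 6; 4 1 -5)² = 5/663, sgn -1
4πI² = N·(3j₀)²·(3jₘ)² = 420/3179
I = -1·√(0.132117/4π) = -0.10253555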